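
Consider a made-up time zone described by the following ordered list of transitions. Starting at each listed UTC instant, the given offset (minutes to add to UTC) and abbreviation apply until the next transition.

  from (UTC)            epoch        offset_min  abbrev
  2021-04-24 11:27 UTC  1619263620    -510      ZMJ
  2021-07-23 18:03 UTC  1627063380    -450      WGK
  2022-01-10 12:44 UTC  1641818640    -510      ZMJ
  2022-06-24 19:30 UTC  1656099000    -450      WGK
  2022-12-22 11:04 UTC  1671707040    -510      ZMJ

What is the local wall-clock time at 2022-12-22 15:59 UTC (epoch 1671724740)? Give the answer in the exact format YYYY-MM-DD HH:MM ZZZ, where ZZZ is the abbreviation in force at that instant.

2022-12-22 07:29 ZMJ

Query: 2022-12-22 15:59 UTC
Rule 5/5 (ZMJ, -08:30): 2022-12-22 11:04 UTC ≤ query < +∞
15·60 + 59 - 510 = 449 min
449 = 0·1440 + 449; 449 = 7·60 + 29 → 07:29, same day
→ 2022-12-22 07:29 ZMJ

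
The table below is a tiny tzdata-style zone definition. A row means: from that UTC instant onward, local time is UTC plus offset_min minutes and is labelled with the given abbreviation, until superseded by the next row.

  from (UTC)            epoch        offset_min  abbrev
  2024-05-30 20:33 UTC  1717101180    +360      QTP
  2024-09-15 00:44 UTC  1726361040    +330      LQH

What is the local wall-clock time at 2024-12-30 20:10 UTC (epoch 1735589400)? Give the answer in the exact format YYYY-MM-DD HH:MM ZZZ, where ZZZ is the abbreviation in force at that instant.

2024-12-31 01:40 LQH

Query: 2024-12-30 20:10 UTC
Rule 2/2 (LQH, +05:30): 2024-09-15 00:44 UTC ≤ query < +∞
20·60 + 10 + 330 = 1540 min
1540 = 1·1440 + 100; 100 = 1·60 + 40 → 01:40, 2024-12-30 + 1 day = 2024-12-31
→ 2024-12-31 01:40 LQH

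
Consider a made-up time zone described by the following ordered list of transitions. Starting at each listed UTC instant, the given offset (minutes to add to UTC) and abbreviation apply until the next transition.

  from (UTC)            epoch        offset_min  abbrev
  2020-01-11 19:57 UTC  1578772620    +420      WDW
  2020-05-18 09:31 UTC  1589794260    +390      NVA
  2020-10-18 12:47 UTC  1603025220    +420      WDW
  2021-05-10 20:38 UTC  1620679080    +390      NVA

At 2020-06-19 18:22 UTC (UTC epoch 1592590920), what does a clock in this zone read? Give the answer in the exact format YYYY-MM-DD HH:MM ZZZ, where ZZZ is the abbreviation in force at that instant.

Query: 2020-06-19 18:22 UTC
Rule 2/4 (NVA, +06:30): 2020-05-18 09:31 UTC ≤ query < 2020-10-18 12:47 UTC
18·60 + 22 + 390 = 1492 min
1492 = 1·1440 + 52; 52 = 0·60 + 52 → 00:52, 2020-06-19 + 1 day = 2020-06-20
→ 2020-06-20 00:52 NVA

2020-06-20 00:52 NVA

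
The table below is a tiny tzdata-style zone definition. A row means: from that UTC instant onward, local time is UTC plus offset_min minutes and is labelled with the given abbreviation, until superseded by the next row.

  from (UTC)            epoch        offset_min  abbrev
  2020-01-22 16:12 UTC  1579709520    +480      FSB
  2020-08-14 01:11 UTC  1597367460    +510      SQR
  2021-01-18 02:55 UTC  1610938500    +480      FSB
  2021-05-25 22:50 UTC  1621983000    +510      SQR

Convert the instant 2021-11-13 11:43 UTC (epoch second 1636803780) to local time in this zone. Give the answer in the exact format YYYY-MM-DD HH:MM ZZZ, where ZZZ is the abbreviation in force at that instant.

2021-11-13 20:13 SQR

Query: 2021-11-13 11:43 UTC
Rule 4/4 (SQR, +08:30): 2021-05-25 22:50 UTC ≤ query < +∞
11·60 + 43 + 510 = 1213 min
1213 = 0·1440 + 1213; 1213 = 20·60 + 13 → 20:13, same day
→ 2021-11-13 20:13 SQR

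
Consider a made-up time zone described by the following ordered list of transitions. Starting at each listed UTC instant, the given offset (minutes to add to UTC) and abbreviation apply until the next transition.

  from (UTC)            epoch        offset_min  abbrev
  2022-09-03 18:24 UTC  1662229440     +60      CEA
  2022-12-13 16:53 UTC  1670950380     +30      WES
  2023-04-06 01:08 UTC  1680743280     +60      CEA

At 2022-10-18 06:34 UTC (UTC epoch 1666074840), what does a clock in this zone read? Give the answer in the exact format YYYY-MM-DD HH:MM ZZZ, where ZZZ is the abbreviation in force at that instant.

Query: 2022-10-18 06:34 UTC
Rule 1/3 (CEA, +01:00): 2022-09-03 18:24 UTC ≤ query < 2022-12-13 16:53 UTC
6·60 + 34 + 60 = 454 min
454 = 0·1440 + 454; 454 = 7·60 + 34 → 07:34, same day
→ 2022-10-18 07:34 CEA

2022-10-18 07:34 CEA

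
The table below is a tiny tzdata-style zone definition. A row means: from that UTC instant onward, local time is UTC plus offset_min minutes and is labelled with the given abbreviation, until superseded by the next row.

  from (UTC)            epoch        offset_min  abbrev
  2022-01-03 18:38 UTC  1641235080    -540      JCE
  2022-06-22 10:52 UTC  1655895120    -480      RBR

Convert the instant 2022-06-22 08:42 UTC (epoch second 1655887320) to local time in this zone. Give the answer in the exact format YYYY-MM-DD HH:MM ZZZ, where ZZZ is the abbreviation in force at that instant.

2022-06-21 23:42 JCE

Query: 2022-06-22 08:42 UTC
Rule 1/2 (JCE, -09:00): 2022-01-03 18:38 UTC ≤ query < 2022-06-22 10:52 UTC
8·60 + 42 - 540 = -18 min
-18 = -1·1440 + 1422; 1422 = 23·60 + 42 → 23:42, 2022-06-22 - 1 day = 2022-06-21
→ 2022-06-21 23:42 JCE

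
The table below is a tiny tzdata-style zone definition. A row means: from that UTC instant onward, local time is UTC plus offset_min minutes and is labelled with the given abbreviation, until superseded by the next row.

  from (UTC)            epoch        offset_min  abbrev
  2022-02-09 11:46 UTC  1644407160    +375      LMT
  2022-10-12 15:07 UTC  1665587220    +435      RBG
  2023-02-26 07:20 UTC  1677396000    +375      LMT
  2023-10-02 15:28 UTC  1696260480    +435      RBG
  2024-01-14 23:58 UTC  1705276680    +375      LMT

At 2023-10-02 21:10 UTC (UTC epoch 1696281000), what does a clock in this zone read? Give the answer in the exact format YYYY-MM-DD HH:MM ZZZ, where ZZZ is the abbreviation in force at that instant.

2023-10-03 04:25 RBG

Query: 2023-10-02 21:10 UTC
Rule 4/5 (RBG, +07:15): 2023-10-02 15:28 UTC ≤ query < 2024-01-14 23:58 UTC
21·60 + 10 + 435 = 1705 min
1705 = 1·1440 + 265; 265 = 4·60 + 25 → 04:25, 2023-10-02 + 1 day = 2023-10-03
→ 2023-10-03 04:25 RBG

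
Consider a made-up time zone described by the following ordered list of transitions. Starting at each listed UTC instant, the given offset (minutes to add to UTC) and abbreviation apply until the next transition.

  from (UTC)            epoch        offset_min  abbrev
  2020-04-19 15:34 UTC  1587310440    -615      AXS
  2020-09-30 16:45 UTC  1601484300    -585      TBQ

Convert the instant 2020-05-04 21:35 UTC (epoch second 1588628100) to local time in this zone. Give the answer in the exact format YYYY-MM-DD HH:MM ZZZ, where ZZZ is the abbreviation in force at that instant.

2020-05-04 11:20 AXS

Query: 2020-05-04 21:35 UTC
Rule 1/2 (AXS, -10:15): 2020-04-19 15:34 UTC ≤ query < 2020-09-30 16:45 UTC
21·60 + 35 - 615 = 680 min
680 = 0·1440 + 680; 680 = 11·60 + 20 → 11:20, same day
→ 2020-05-04 11:20 AXS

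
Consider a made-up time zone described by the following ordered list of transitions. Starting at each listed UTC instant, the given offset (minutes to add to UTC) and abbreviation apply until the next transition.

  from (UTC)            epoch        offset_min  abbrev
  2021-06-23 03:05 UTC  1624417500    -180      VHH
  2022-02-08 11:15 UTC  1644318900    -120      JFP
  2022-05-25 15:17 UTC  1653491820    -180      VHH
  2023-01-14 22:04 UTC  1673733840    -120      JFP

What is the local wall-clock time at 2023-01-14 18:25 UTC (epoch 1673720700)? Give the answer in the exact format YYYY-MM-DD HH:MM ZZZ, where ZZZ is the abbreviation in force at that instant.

Query: 2023-01-14 18:25 UTC
Rule 3/4 (VHH, -03:00): 2022-05-25 15:17 UTC ≤ query < 2023-01-14 22:04 UTC
18·60 + 25 - 180 = 925 min
925 = 0·1440 + 925; 925 = 15·60 + 25 → 15:25, same day
→ 2023-01-14 15:25 VHH

2023-01-14 15:25 VHH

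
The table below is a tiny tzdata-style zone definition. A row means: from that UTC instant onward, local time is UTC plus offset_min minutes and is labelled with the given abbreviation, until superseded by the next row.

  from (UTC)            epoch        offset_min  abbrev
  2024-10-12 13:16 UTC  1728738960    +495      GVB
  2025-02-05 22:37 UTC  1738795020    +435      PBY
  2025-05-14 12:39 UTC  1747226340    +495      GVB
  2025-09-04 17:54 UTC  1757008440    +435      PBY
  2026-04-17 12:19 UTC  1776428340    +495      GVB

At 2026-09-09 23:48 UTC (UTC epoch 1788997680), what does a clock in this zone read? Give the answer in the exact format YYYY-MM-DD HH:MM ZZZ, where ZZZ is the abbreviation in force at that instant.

Query: 2026-09-09 23:48 UTC
Rule 5/5 (GVB, +08:15): 2026-04-17 12:19 UTC ≤ query < +∞
23·60 + 48 + 495 = 1923 min
1923 = 1·1440 + 483; 483 = 8·60 + 3 → 08:03, 2026-09-09 + 1 day = 2026-09-10
→ 2026-09-10 08:03 GVB

2026-09-10 08:03 GVB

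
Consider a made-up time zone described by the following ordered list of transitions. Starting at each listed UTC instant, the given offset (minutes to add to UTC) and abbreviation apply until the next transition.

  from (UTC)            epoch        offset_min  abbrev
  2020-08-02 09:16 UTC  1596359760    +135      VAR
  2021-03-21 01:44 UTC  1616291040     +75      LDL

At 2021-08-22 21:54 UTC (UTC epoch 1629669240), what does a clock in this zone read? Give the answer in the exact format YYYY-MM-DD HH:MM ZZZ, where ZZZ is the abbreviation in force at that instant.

Query: 2021-08-22 21:54 UTC
Rule 2/2 (LDL, +01:15): 2021-03-21 01:44 UTC ≤ query < +∞
21·60 + 54 + 75 = 1389 min
1389 = 0·1440 + 1389; 1389 = 23·60 + 9 → 23:09, same day
→ 2021-08-22 23:09 LDL

2021-08-22 23:09 LDL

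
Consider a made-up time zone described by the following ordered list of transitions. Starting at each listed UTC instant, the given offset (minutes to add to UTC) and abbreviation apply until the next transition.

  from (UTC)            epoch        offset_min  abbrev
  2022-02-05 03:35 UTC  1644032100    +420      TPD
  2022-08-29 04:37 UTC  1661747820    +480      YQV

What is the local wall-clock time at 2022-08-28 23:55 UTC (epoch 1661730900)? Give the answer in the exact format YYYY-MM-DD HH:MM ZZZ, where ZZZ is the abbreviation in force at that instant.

Query: 2022-08-28 23:55 UTC
Rule 1/2 (TPD, +07:00): 2022-02-05 03:35 UTC ≤ query < 2022-08-29 04:37 UTC
23·60 + 55 + 420 = 1855 min
1855 = 1·1440 + 415; 415 = 6·60 + 55 → 06:55, 2022-08-28 + 1 day = 2022-08-29
→ 2022-08-29 06:55 TPD

2022-08-29 06:55 TPD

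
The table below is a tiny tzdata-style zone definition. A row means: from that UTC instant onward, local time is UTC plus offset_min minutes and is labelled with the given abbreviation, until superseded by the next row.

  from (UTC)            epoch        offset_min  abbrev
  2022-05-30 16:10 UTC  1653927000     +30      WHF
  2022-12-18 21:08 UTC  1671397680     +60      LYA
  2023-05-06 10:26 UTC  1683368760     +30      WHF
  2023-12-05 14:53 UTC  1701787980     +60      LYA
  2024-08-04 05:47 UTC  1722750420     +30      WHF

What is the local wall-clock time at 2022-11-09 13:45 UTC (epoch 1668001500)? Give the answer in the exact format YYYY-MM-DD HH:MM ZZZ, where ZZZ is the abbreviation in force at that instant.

2022-11-09 14:15 WHF

Query: 2022-11-09 13:45 UTC
Rule 1/5 (WHF, +00:30): 2022-05-30 16:10 UTC ≤ query < 2022-12-18 21:08 UTC
13·60 + 45 + 30 = 855 min
855 = 0·1440 + 855; 855 = 14·60 + 15 → 14:15, same day
→ 2022-11-09 14:15 WHF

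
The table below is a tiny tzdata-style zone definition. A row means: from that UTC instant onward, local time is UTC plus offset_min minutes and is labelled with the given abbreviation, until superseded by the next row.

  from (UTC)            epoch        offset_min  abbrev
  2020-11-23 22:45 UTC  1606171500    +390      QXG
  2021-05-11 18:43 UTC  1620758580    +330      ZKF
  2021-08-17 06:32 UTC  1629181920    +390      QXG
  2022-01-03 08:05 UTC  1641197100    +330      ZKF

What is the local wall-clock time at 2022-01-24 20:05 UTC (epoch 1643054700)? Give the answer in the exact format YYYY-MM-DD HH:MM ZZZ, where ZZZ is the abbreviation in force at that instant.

2022-01-25 01:35 ZKF

Query: 2022-01-24 20:05 UTC
Rule 4/4 (ZKF, +05:30): 2022-01-03 08:05 UTC ≤ query < +∞
20·60 + 5 + 330 = 1535 min
1535 = 1·1440 + 95; 95 = 1·60 + 35 → 01:35, 2022-01-24 + 1 day = 2022-01-25
→ 2022-01-25 01:35 ZKF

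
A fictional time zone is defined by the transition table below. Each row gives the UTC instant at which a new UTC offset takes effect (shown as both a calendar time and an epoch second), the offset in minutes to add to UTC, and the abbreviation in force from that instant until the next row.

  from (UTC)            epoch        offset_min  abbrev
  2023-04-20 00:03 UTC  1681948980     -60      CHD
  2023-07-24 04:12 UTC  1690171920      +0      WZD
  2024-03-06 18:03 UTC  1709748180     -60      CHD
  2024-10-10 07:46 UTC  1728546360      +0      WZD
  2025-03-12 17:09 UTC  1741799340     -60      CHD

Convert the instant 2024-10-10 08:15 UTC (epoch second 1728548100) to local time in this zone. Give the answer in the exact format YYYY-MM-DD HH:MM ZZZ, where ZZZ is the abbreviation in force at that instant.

2024-10-10 08:15 WZD

Query: 2024-10-10 08:15 UTC
Rule 4/5 (WZD, +00:00): 2024-10-10 07:46 UTC ≤ query < 2025-03-12 17:09 UTC
8·60 + 15 + 0 = 495 min
495 = 0·1440 + 495; 495 = 8·60 + 15 → 08:15, same day
→ 2024-10-10 08:15 WZD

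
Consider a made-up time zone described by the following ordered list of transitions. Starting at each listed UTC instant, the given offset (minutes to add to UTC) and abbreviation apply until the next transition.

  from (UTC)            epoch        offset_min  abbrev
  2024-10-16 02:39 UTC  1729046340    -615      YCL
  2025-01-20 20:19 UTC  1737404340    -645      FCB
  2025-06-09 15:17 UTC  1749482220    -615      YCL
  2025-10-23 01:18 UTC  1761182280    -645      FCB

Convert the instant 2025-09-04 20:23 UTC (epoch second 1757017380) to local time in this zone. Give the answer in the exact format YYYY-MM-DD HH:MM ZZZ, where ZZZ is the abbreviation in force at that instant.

Query: 2025-09-04 20:23 UTC
Rule 3/4 (YCL, -10:15): 2025-06-09 15:17 UTC ≤ query < 2025-10-23 01:18 UTC
20·60 + 23 - 615 = 608 min
608 = 0·1440 + 608; 608 = 10·60 + 8 → 10:08, same day
→ 2025-09-04 10:08 YCL

2025-09-04 10:08 YCL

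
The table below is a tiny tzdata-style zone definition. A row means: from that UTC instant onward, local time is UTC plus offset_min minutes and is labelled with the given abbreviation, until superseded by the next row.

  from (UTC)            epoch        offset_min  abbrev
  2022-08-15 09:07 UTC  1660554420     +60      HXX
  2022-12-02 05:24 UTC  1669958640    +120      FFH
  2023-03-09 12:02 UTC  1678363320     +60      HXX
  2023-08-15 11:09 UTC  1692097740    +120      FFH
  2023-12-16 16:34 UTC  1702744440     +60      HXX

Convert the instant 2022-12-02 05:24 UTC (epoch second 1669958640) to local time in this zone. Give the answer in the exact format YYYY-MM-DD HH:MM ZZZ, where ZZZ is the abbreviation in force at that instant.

Query: 2022-12-02 05:24 UTC
Rule 2/5 (FFH, +02:00): 2022-12-02 05:24 UTC ≤ query < 2023-03-09 12:02 UTC
5·60 + 24 + 120 = 444 min
444 = 0·1440 + 444; 444 = 7·60 + 24 → 07:24, same day
→ 2022-12-02 07:24 FFH

2022-12-02 07:24 FFH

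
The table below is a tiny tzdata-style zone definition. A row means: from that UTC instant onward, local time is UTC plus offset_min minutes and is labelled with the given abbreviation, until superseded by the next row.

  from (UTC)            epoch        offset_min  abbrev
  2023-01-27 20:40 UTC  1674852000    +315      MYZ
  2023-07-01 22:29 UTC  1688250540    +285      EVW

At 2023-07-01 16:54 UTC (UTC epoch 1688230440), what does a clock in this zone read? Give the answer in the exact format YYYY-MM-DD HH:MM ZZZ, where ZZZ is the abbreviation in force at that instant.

2023-07-01 22:09 MYZ

Query: 2023-07-01 16:54 UTC
Rule 1/2 (MYZ, +05:15): 2023-01-27 20:40 UTC ≤ query < 2023-07-01 22:29 UTC
16·60 + 54 + 315 = 1329 min
1329 = 0·1440 + 1329; 1329 = 22·60 + 9 → 22:09, same day
→ 2023-07-01 22:09 MYZ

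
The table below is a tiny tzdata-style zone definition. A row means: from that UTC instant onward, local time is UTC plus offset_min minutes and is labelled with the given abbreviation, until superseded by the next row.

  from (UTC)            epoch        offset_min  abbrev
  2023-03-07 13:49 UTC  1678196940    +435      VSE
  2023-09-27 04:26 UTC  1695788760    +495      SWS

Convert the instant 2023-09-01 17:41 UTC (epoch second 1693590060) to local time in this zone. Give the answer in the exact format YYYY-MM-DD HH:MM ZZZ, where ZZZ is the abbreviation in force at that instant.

Query: 2023-09-01 17:41 UTC
Rule 1/2 (VSE, +07:15): 2023-03-07 13:49 UTC ≤ query < 2023-09-27 04:26 UTC
17·60 + 41 + 435 = 1496 min
1496 = 1·1440 + 56; 56 = 0·60 + 56 → 00:56, 2023-09-01 + 1 day = 2023-09-02
→ 2023-09-02 00:56 VSE

2023-09-02 00:56 VSE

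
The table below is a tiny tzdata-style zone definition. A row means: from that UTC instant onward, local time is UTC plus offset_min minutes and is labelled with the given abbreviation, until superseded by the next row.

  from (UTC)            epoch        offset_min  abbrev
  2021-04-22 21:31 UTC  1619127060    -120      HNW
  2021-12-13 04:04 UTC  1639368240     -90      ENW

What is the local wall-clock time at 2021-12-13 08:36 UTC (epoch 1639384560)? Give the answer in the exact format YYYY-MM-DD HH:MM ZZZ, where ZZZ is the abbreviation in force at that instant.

2021-12-13 07:06 ENW

Query: 2021-12-13 08:36 UTC
Rule 2/2 (ENW, -01:30): 2021-12-13 04:04 UTC ≤ query < +∞
8·60 + 36 - 90 = 426 min
426 = 0·1440 + 426; 426 = 7·60 + 6 → 07:06, same day
→ 2021-12-13 07:06 ENW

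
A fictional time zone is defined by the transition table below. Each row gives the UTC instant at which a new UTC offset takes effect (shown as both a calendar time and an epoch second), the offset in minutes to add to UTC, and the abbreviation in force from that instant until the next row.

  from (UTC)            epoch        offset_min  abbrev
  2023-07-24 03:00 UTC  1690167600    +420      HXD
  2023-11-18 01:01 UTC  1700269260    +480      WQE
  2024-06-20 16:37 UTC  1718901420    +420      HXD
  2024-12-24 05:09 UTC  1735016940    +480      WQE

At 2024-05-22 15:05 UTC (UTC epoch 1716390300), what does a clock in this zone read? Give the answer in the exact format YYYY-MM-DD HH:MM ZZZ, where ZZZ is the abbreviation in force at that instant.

Query: 2024-05-22 15:05 UTC
Rule 2/4 (WQE, +08:00): 2023-11-18 01:01 UTC ≤ query < 2024-06-20 16:37 UTC
15·60 + 5 + 480 = 1385 min
1385 = 0·1440 + 1385; 1385 = 23·60 + 5 → 23:05, same day
→ 2024-05-22 23:05 WQE

2024-05-22 23:05 WQE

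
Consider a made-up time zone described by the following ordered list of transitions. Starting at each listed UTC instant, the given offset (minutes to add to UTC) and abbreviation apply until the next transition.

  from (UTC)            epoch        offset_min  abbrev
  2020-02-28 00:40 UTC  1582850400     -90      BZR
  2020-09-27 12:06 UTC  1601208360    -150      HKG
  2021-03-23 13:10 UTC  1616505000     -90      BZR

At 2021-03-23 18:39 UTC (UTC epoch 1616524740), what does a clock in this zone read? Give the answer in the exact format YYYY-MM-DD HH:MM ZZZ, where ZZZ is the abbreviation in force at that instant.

Query: 2021-03-23 18:39 UTC
Rule 3/3 (BZR, -01:30): 2021-03-23 13:10 UTC ≤ query < +∞
18·60 + 39 - 90 = 1029 min
1029 = 0·1440 + 1029; 1029 = 17·60 + 9 → 17:09, same day
→ 2021-03-23 17:09 BZR

2021-03-23 17:09 BZR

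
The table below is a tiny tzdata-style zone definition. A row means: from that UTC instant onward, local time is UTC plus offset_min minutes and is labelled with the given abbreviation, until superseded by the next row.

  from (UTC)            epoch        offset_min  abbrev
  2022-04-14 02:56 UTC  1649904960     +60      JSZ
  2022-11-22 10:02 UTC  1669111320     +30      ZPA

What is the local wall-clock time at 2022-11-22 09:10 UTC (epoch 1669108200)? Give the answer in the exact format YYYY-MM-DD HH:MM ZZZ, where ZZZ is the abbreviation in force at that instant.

Query: 2022-11-22 09:10 UTC
Rule 1/2 (JSZ, +01:00): 2022-04-14 02:56 UTC ≤ query < 2022-11-22 10:02 UTC
9·60 + 10 + 60 = 610 min
610 = 0·1440 + 610; 610 = 10·60 + 10 → 10:10, same day
→ 2022-11-22 10:10 JSZ

2022-11-22 10:10 JSZ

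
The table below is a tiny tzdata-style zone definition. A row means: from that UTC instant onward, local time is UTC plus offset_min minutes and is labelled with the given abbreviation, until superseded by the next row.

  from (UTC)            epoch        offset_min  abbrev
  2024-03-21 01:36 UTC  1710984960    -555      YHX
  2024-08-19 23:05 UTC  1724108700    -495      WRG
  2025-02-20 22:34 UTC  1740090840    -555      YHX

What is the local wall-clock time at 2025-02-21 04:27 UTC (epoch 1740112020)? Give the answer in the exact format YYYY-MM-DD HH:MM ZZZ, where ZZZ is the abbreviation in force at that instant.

2025-02-20 19:12 YHX

Query: 2025-02-21 04:27 UTC
Rule 3/3 (YHX, -09:15): 2025-02-20 22:34 UTC ≤ query < +∞
4·60 + 27 - 555 = -288 min
-288 = -1·1440 + 1152; 1152 = 19·60 + 12 → 19:12, 2025-02-21 - 1 day = 2025-02-20
→ 2025-02-20 19:12 YHX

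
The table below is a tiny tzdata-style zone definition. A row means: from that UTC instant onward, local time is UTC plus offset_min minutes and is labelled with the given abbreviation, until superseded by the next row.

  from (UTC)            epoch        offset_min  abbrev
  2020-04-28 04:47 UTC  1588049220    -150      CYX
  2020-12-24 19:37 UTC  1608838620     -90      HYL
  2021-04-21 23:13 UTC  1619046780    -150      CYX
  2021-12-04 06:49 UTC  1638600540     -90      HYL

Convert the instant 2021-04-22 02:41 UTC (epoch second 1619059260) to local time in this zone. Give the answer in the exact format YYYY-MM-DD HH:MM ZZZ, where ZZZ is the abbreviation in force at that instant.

2021-04-22 00:11 CYX

Query: 2021-04-22 02:41 UTC
Rule 3/4 (CYX, -02:30): 2021-04-21 23:13 UTC ≤ query < 2021-12-04 06:49 UTC
2·60 + 41 - 150 = 11 min
11 = 0·1440 + 11; 11 = 0·60 + 11 → 00:11, same day
→ 2021-04-22 00:11 CYX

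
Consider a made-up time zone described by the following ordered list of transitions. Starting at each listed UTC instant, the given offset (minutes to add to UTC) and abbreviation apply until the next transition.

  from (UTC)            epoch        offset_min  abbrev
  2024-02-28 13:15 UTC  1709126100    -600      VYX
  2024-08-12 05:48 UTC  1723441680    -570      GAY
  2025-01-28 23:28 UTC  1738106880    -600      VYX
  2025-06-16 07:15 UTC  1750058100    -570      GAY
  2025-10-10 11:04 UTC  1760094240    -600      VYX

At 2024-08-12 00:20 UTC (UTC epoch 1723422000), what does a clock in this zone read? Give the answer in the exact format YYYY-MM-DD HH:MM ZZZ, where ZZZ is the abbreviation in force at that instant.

2024-08-11 14:20 VYX

Query: 2024-08-12 00:20 UTC
Rule 1/5 (VYX, -10:00): 2024-02-28 13:15 UTC ≤ query < 2024-08-12 05:48 UTC
0·60 + 20 - 600 = -580 min
-580 = -1·1440 + 860; 860 = 14·60 + 20 → 14:20, 2024-08-12 - 1 day = 2024-08-11
→ 2024-08-11 14:20 VYX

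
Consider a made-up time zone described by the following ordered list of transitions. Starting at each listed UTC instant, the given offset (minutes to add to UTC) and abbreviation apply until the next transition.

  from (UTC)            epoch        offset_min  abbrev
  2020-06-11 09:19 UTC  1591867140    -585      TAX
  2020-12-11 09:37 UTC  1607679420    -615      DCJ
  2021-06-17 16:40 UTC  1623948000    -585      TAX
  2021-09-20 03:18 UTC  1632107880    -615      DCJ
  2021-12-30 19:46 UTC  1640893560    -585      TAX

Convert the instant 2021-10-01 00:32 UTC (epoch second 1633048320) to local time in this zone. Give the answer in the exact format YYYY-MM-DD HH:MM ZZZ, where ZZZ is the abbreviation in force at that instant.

2021-09-30 14:17 DCJ

Query: 2021-10-01 00:32 UTC
Rule 4/5 (DCJ, -10:15): 2021-09-20 03:18 UTC ≤ query < 2021-12-30 19:46 UTC
0·60 + 32 - 615 = -583 min
-583 = -1·1440 + 857; 857 = 14·60 + 17 → 14:17, 2021-10-01 - 1 day = 2021-09-30
→ 2021-09-30 14:17 DCJ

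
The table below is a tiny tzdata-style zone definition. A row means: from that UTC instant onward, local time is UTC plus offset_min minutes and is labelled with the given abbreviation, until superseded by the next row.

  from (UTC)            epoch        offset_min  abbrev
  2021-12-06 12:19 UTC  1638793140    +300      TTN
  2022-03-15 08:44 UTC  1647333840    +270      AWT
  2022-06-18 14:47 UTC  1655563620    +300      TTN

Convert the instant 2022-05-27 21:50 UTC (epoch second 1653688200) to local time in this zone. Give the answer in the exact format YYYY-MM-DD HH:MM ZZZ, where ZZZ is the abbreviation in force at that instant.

Query: 2022-05-27 21:50 UTC
Rule 2/3 (AWT, +04:30): 2022-03-15 08:44 UTC ≤ query < 2022-06-18 14:47 UTC
21·60 + 50 + 270 = 1580 min
1580 = 1·1440 + 140; 140 = 2·60 + 20 → 02:20, 2022-05-27 + 1 day = 2022-05-28
→ 2022-05-28 02:20 AWT

2022-05-28 02:20 AWT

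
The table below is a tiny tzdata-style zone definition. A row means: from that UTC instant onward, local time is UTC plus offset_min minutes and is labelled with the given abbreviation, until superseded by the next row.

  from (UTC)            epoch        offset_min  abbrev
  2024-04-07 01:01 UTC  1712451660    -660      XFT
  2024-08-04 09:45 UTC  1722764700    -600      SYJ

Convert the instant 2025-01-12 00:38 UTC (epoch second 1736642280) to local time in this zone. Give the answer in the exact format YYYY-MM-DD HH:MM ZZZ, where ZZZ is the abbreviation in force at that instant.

2025-01-11 14:38 SYJ

Query: 2025-01-12 00:38 UTC
Rule 2/2 (SYJ, -10:00): 2024-08-04 09:45 UTC ≤ query < +∞
0·60 + 38 - 600 = -562 min
-562 = -1·1440 + 878; 878 = 14·60 + 38 → 14:38, 2025-01-12 - 1 day = 2025-01-11
→ 2025-01-11 14:38 SYJ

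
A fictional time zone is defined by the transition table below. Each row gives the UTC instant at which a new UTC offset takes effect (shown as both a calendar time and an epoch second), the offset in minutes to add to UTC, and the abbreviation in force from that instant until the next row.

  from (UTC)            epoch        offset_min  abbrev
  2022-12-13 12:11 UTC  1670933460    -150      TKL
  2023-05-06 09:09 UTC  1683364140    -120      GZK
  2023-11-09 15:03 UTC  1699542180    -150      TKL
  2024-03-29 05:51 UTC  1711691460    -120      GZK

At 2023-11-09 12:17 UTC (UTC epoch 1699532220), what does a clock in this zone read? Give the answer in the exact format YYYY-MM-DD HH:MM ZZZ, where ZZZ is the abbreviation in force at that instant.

Query: 2023-11-09 12:17 UTC
Rule 2/4 (GZK, -02:00): 2023-05-06 09:09 UTC ≤ query < 2023-11-09 15:03 UTC
12·60 + 17 - 120 = 617 min
617 = 0·1440 + 617; 617 = 10·60 + 17 → 10:17, same day
→ 2023-11-09 10:17 GZK

2023-11-09 10:17 GZK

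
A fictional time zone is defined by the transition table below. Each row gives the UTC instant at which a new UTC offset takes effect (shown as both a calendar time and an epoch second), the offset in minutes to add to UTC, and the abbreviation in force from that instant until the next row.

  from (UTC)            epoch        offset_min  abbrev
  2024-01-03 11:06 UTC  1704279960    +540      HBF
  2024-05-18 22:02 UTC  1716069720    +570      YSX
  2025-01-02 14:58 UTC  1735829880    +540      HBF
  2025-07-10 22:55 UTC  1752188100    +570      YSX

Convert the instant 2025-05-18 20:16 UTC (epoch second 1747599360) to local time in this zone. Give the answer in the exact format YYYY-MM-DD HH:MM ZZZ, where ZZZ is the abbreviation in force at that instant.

2025-05-19 05:16 HBF

Query: 2025-05-18 20:16 UTC
Rule 3/4 (HBF, +09:00): 2025-01-02 14:58 UTC ≤ query < 2025-07-10 22:55 UTC
20·60 + 16 + 540 = 1756 min
1756 = 1·1440 + 316; 316 = 5·60 + 16 → 05:16, 2025-05-18 + 1 day = 2025-05-19
→ 2025-05-19 05:16 HBF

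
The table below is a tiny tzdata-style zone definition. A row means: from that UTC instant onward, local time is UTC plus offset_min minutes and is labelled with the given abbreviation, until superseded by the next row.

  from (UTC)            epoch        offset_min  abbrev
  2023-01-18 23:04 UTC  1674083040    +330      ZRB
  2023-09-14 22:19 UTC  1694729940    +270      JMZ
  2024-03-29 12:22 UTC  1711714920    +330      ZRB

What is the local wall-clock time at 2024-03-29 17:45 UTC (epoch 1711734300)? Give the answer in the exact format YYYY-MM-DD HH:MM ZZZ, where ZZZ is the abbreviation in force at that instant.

2024-03-29 23:15 ZRB

Query: 2024-03-29 17:45 UTC
Rule 3/3 (ZRB, +05:30): 2024-03-29 12:22 UTC ≤ query < +∞
17·60 + 45 + 330 = 1395 min
1395 = 0·1440 + 1395; 1395 = 23·60 + 15 → 23:15, same day
→ 2024-03-29 23:15 ZRB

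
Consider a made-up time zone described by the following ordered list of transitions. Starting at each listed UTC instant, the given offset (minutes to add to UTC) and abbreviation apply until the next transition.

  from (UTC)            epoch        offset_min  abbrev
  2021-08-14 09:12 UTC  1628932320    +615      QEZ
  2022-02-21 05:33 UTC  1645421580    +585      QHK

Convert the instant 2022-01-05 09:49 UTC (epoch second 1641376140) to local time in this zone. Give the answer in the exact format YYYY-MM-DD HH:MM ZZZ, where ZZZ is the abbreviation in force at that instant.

2022-01-05 20:04 QEZ

Query: 2022-01-05 09:49 UTC
Rule 1/2 (QEZ, +10:15): 2021-08-14 09:12 UTC ≤ query < 2022-02-21 05:33 UTC
9·60 + 49 + 615 = 1204 min
1204 = 0·1440 + 1204; 1204 = 20·60 + 4 → 20:04, same day
→ 2022-01-05 20:04 QEZ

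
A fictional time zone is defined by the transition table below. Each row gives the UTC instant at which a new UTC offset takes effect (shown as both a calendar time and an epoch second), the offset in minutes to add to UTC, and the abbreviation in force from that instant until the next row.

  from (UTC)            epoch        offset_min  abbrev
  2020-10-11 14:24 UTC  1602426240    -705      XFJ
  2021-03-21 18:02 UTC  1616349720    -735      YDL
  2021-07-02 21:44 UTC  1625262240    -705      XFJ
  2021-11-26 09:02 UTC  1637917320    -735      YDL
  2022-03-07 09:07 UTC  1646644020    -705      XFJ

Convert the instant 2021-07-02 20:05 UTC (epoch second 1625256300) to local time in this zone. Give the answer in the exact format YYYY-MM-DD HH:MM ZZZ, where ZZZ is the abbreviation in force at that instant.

2021-07-02 07:50 YDL

Query: 2021-07-02 20:05 UTC
Rule 2/5 (YDL, -12:15): 2021-03-21 18:02 UTC ≤ query < 2021-07-02 21:44 UTC
20·60 + 5 - 735 = 470 min
470 = 0·1440 + 470; 470 = 7·60 + 50 → 07:50, same day
→ 2021-07-02 07:50 YDL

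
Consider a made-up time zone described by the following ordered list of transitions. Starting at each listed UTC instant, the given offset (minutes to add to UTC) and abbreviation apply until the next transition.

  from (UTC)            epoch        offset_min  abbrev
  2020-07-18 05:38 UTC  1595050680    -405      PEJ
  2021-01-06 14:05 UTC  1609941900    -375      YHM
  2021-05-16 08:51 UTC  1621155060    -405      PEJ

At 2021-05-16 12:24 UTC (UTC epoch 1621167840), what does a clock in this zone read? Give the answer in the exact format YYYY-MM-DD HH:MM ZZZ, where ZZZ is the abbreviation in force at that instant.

2021-05-16 05:39 PEJ

Query: 2021-05-16 12:24 UTC
Rule 3/3 (PEJ, -06:45): 2021-05-16 08:51 UTC ≤ query < +∞
12·60 + 24 - 405 = 339 min
339 = 0·1440 + 339; 339 = 5·60 + 39 → 05:39, same day
→ 2021-05-16 05:39 PEJ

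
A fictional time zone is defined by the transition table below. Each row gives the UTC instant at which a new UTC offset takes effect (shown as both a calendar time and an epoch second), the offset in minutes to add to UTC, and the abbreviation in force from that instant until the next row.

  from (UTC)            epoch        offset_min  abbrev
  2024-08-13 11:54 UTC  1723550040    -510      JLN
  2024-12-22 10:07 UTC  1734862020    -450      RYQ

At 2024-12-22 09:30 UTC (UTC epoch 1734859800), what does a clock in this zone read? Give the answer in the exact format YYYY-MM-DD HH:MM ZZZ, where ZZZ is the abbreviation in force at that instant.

Query: 2024-12-22 09:30 UTC
Rule 1/2 (JLN, -08:30): 2024-08-13 11:54 UTC ≤ query < 2024-12-22 10:07 UTC
9·60 + 30 - 510 = 60 min
60 = 0·1440 + 60; 60 = 1·60 + 0 → 01:00, same day
→ 2024-12-22 01:00 JLN

2024-12-22 01:00 JLN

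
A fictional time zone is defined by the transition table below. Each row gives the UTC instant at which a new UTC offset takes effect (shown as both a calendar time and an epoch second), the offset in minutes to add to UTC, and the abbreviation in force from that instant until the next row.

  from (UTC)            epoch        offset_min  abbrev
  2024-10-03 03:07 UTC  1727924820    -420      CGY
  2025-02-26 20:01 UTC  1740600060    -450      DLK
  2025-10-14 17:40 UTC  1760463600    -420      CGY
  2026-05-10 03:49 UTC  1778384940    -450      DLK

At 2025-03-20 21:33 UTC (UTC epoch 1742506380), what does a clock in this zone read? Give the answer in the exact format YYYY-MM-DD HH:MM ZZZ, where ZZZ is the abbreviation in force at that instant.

2025-03-20 14:03 DLK

Query: 2025-03-20 21:33 UTC
Rule 2/4 (DLK, -07:30): 2025-02-26 20:01 UTC ≤ query < 2025-10-14 17:40 UTC
21·60 + 33 - 450 = 843 min
843 = 0·1440 + 843; 843 = 14·60 + 3 → 14:03, same day
→ 2025-03-20 14:03 DLK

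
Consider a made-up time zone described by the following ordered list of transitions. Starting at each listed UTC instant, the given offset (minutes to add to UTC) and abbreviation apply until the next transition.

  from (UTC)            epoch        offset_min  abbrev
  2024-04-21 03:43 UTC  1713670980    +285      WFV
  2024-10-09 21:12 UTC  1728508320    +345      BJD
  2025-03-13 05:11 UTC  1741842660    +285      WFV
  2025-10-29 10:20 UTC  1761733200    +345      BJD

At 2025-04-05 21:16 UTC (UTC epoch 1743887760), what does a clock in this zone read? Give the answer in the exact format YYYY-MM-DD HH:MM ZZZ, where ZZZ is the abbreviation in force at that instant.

2025-04-06 02:01 WFV

Query: 2025-04-05 21:16 UTC
Rule 3/4 (WFV, +04:45): 2025-03-13 05:11 UTC ≤ query < 2025-10-29 10:20 UTC
21·60 + 16 + 285 = 1561 min
1561 = 1·1440 + 121; 121 = 2·60 + 1 → 02:01, 2025-04-05 + 1 day = 2025-04-06
→ 2025-04-06 02:01 WFV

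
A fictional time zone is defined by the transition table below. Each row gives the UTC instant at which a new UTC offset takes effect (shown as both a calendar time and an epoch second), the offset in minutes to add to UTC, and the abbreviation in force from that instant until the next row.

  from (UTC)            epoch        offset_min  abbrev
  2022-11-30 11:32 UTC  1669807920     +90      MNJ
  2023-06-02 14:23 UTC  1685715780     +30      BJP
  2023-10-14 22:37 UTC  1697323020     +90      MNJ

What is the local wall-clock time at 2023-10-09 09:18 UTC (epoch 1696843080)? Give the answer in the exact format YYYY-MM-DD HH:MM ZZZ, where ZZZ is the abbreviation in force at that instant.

Query: 2023-10-09 09:18 UTC
Rule 2/3 (BJP, +00:30): 2023-06-02 14:23 UTC ≤ query < 2023-10-14 22:37 UTC
9·60 + 18 + 30 = 588 min
588 = 0·1440 + 588; 588 = 9·60 + 48 → 09:48, same day
→ 2023-10-09 09:48 BJP

2023-10-09 09:48 BJP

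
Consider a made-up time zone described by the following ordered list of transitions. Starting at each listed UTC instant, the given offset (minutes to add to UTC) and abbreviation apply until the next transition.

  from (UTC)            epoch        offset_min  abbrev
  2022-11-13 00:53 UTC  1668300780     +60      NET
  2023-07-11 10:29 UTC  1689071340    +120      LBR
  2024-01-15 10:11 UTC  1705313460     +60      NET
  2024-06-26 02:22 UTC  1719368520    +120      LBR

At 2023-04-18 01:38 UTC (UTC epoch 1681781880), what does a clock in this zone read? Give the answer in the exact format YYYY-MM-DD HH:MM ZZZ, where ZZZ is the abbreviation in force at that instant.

2023-04-18 02:38 NET

Query: 2023-04-18 01:38 UTC
Rule 1/4 (NET, +01:00): 2022-11-13 00:53 UTC ≤ query < 2023-07-11 10:29 UTC
1·60 + 38 + 60 = 158 min
158 = 0·1440 + 158; 158 = 2·60 + 38 → 02:38, same day
→ 2023-04-18 02:38 NET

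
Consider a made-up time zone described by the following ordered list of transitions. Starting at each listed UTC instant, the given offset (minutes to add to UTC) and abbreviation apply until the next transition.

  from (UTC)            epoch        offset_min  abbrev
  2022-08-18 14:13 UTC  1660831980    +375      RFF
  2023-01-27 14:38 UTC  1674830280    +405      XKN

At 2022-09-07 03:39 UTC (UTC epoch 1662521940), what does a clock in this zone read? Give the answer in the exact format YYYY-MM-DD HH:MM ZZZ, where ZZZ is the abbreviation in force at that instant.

Query: 2022-09-07 03:39 UTC
Rule 1/2 (RFF, +06:15): 2022-08-18 14:13 UTC ≤ query < 2023-01-27 14:38 UTC
3·60 + 39 + 375 = 594 min
594 = 0·1440 + 594; 594 = 9·60 + 54 → 09:54, same day
→ 2022-09-07 09:54 RFF

2022-09-07 09:54 RFF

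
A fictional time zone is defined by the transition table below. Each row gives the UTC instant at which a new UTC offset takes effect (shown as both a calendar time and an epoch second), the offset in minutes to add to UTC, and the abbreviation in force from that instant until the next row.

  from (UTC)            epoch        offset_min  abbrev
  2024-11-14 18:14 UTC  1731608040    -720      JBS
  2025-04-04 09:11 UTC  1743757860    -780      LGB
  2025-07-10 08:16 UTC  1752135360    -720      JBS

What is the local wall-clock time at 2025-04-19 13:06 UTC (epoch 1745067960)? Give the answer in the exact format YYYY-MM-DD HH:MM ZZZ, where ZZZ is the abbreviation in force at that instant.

Query: 2025-04-19 13:06 UTC
Rule 2/3 (LGB, -13:00): 2025-04-04 09:11 UTC ≤ query < 2025-07-10 08:16 UTC
13·60 + 6 - 780 = 6 min
6 = 0·1440 + 6; 6 = 0·60 + 6 → 00:06, same day
→ 2025-04-19 00:06 LGB

2025-04-19 00:06 LGB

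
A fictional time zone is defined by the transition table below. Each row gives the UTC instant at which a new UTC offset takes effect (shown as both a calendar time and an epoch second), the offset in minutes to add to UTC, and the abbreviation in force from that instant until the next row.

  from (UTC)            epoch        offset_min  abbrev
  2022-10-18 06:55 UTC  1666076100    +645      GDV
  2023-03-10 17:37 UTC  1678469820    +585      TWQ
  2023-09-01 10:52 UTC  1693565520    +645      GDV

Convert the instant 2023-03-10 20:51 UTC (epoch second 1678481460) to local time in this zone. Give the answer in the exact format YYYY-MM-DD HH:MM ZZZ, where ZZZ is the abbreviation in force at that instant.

2023-03-11 06:36 TWQ

Query: 2023-03-10 20:51 UTC
Rule 2/3 (TWQ, +09:45): 2023-03-10 17:37 UTC ≤ query < 2023-09-01 10:52 UTC
20·60 + 51 + 585 = 1836 min
1836 = 1·1440 + 396; 396 = 6·60 + 36 → 06:36, 2023-03-10 + 1 day = 2023-03-11
→ 2023-03-11 06:36 TWQ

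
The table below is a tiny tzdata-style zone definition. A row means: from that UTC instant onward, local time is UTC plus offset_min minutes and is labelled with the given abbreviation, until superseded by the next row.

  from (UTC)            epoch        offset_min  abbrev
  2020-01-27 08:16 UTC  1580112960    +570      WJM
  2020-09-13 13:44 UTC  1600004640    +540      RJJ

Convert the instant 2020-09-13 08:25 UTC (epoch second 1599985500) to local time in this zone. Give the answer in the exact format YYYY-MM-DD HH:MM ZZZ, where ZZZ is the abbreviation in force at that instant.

2020-09-13 17:55 WJM

Query: 2020-09-13 08:25 UTC
Rule 1/2 (WJM, +09:30): 2020-01-27 08:16 UTC ≤ query < 2020-09-13 13:44 UTC
8·60 + 25 + 570 = 1075 min
1075 = 0·1440 + 1075; 1075 = 17·60 + 55 → 17:55, same day
→ 2020-09-13 17:55 WJM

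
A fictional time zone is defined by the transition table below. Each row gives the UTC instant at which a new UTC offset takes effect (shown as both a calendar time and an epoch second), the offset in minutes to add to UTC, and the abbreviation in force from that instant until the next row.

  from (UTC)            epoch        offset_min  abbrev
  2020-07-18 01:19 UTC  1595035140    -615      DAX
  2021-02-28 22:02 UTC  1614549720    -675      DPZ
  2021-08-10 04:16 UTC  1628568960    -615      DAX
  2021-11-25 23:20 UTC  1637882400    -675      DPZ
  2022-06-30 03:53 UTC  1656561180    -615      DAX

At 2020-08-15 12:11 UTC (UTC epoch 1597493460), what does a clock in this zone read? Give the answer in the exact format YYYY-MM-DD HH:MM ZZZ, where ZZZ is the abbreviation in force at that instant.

Query: 2020-08-15 12:11 UTC
Rule 1/5 (DAX, -10:15): 2020-07-18 01:19 UTC ≤ query < 2021-02-28 22:02 UTC
12·60 + 11 - 615 = 116 min
116 = 0·1440 + 116; 116 = 1·60 + 56 → 01:56, same day
→ 2020-08-15 01:56 DAX

2020-08-15 01:56 DAX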